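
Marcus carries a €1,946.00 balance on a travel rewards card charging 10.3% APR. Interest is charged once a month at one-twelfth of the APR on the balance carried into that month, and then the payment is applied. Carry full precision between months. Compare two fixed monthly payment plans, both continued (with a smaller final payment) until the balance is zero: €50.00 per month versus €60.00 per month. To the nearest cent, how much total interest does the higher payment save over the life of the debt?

Monthly rate r = 10.3%/12 = 0.858333% = 0.00858333.
At €50.00/mo: n = ⌈−ln(1 − rB₀/P)/ln(1+r)⌉ = 48 payments (last €28.52); total interest = total paid − €1,946.00 = €432.52.
At €60.00/mo: 39 payments (last €10.50); total interest €344.50.
Interest saved = €432.52 − €344.50 = €88.02.

€88.02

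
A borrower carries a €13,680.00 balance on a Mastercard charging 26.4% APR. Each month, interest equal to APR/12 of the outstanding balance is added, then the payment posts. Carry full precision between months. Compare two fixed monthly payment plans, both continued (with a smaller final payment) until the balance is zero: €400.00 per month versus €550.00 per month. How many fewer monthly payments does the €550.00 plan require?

28 fewer payments

Monthly rate r = 26.4%/12 = 2.2% = 0.022.
At €400.00/mo: n = ⌈−ln(1 − rB₀/P)/ln(1+r)⌉ = 65 payments (last €59.46); total interest = total paid − €13,680.00 = €11,979.46.
At €550.00/mo: 37 payments (last €226.16); total interest €6,346.16.
Payments saved = 65 − 37 = 28.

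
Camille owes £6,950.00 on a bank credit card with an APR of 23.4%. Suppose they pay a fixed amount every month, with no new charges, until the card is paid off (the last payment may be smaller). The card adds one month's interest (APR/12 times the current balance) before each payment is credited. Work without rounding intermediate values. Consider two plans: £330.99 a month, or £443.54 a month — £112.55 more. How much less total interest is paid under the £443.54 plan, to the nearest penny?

£652.75

Monthly rate r = 23.4%/12 = 1.95% = 0.0195.
At £330.99/mo: n = ⌈−ln(1 − rB₀/P)/ln(1+r)⌉ = 28 payments (last £91.03); total interest = total paid − £6,950.00 = £2,077.76.
At £443.54/mo: 19 payments (last £391.29); total interest £1,425.01.
Interest saved = £2,077.76 − £1,425.01 = £652.75.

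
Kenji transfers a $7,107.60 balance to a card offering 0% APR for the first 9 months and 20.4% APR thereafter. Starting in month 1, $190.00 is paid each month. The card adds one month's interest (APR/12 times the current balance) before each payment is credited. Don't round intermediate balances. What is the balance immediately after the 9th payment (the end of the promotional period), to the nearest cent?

$5,397.60

Promo months 1–9 at r₀ = 0%/12 = 0; months 10+ at r₁ = 20.4%/12 = 0.017.
After month 9 (no interest yet): B = $7,107.60 − 9·$190.00 = $5,397.60.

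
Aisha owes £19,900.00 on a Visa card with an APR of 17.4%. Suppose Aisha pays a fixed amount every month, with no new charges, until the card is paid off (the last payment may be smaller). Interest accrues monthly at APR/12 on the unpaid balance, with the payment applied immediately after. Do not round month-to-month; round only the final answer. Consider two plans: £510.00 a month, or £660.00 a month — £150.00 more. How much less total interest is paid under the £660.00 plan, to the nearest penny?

Monthly rate r = 17.4%/12 = 1.45% = 0.0145.
At £510.00/mo: n = ⌈−ln(1 − rB₀/P)/ln(1+r)⌉ = 58 payments (last £483.71); total interest = total paid − £19,900.00 = £9,653.71.
At £660.00/mo: 40 payments (last £614.02); total interest £6,454.02.
Interest saved = £9,653.71 − £6,454.02 = £3,199.69.

£3,199.69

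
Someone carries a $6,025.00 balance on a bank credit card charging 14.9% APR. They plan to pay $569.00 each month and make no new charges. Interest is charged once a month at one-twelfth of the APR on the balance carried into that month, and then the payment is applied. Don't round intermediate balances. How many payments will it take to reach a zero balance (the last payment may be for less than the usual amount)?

12 payments

Monthly rate r = 14.9%/12 = 1.24167% = 0.0124167.
Recurrence: B ← B·(1+r) − $569.00.
Month 1: interest $74.81; balance after payment $5,530.81.
Month 2: interest $68.67; balance after payment $5,030.48.
Closed form: n = −ln(1 − rB₀/P)/ln(1+r) = −ln(0.86852)/ln(1.01242) ≈ 11.423, so the balance reaches zero during payment 12.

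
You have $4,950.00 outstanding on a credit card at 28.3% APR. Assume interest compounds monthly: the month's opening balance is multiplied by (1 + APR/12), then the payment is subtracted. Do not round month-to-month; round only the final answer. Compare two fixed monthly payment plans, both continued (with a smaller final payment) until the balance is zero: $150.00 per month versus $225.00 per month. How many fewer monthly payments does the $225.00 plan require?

33 fewer payments

Monthly rate r = 28.3%/12 = 2.35833% = 0.0235833.
At $150.00/mo: n = ⌈−ln(1 − rB₀/P)/ln(1+r)⌉ = 65 payments (last $93.04); total interest = total paid − $4,950.00 = $4,743.04.
At $225.00/mo: 32 payments (last $86.97); total interest $2,111.97.
Payments saved = 65 − 32 = 33.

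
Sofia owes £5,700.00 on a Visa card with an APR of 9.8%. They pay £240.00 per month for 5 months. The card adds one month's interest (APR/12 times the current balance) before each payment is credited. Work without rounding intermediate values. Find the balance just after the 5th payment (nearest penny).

£4,716.82

Monthly rate r = 9.8%/12 = 0.816667% = 0.00816667.
Each month: B ← B·(1+r) − £240.00.
Month 1: interest £46.55; balance after payment £5,506.55.
Month 2: interest £44.97; balance after payment £5,311.52.
Month 3: interest £43.38; balance after payment £5,114.90.
Month 4: interest £41.77; balance after payment £4,916.67.
Month 5: interest £40.15; balance after payment £4,716.82.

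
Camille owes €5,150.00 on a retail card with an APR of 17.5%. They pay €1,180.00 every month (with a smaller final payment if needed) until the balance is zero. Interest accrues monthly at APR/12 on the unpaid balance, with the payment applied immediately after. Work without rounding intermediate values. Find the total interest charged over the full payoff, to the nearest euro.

Monthly rate r = 17.5%/12 = 1.45833% = 0.0145833.
Payoff takes n = ⌈−ln(1 − rB₀/P)/ln(1+r)⌉ = ⌈4.542⌉ = 5 payments; the last is €642.02.
Total paid = 4·€1,180.00 + €642.02 = €5,362.02.
Total interest = total paid − principal = €5,362.02 − €5,150.00 = €212.02.

€212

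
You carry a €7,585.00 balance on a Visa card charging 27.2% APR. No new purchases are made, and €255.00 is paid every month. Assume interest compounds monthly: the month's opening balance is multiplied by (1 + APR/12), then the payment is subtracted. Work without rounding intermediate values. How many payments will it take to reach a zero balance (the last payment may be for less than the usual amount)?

51 payments

Monthly rate r = 27.2%/12 = 2.26667% = 0.0226667.
Recurrence: B ← B·(1+r) − €255.00.
Month 1: interest €171.93; balance after payment €7,501.93.
Month 2: interest €170.04; balance after payment €7,416.97.
Closed form: n = −ln(1 − rB₀/P)/ln(1+r) = −ln(0.32578)/ln(1.02267) ≈ 50.038, so the balance reaches zero during payment 51.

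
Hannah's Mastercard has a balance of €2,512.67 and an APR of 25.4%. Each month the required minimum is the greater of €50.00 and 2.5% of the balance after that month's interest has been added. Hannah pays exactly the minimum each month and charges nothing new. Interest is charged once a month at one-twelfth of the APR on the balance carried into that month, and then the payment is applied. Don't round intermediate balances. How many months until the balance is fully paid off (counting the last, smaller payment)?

142 months

Monthly rate r = 25.4%/12 = 2.11667% = 0.0211667.
While 2.5% of the post-interest balance exceeds €50.00, each month B ← (B·(1+r))·(1 − 0.025), i.e. B shrinks by the factor (1+r)·0.975 = 0.99564.
This holds for months 1–57. Entering month 58 the balance is €1,958.42; 2.5% of the post-interest balance is now below €50.00, so the flat €50.00 minimum applies from here.
From month 58 a fixed €50.00 at rate r clears €1,958.42 in 85 more payments. Total: 57 + 85 = 142 months.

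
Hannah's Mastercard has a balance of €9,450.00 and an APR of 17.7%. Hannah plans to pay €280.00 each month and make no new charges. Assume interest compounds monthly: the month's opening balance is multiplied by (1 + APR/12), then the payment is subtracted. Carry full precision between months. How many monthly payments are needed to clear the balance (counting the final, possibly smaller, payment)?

48 payments

Monthly rate r = 17.7%/12 = 1.475% = 0.01475.
Recurrence: B ← B·(1+r) − €280.00.
Month 1: interest €139.39; balance after payment €9,309.39.
Month 2: interest €137.31; balance after payment €9,166.70.
Closed form: n = −ln(1 − rB₀/P)/ln(1+r) = −ln(0.50219)/ln(1.01475) ≈ 47.041, so the balance reaches zero during payment 48.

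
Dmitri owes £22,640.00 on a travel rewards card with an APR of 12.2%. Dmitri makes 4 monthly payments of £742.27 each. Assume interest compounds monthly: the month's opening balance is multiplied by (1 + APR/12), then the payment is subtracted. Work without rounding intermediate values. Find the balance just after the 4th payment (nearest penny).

£20,560.16

Monthly rate r = 12.2%/12 = 1.01667% = 0.0101667.
Each month: B ← B·(1+r) − £742.27.
Month 1: interest £230.17; balance after payment £22,127.90.
Month 2: interest £224.97; balance after payment £21,610.60.
Month 3: interest £219.71; balance after payment £21,088.04.
Month 4: interest £214.40; balance after payment £20,560.16.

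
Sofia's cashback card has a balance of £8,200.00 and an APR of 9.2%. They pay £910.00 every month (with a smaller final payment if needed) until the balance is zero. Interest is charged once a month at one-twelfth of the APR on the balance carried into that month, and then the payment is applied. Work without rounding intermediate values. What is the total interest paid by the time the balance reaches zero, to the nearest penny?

£330.35

Monthly rate r = 9.2%/12 = 0.766667% = 0.00766667.
Payoff takes n = ⌈−ln(1 − rB₀/P)/ln(1+r)⌉ = ⌈9.373⌉ = 10 payments; the last is £340.35.
Total paid = 9·£910.00 + £340.35 = £8,530.35.
Total interest = total paid − principal = £8,530.35 − £8,200.00 = £330.35.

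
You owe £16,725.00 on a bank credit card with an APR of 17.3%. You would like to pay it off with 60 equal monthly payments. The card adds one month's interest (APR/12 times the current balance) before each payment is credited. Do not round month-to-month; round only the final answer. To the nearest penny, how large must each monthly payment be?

£418.36

Monthly rate r = 17.3%/12 = 1.44167% = 0.0144167.
Level-payment amortization: P = B₀·r / (1 − (1+r)^(−n)) = 16725.00·0.0144167 / (1 − 1.01442^(−60)).
Denominator 1 − (1+r)^(−60) = 0.57634002.
P = 241.119 / 0.57634002 ≈ 418.36.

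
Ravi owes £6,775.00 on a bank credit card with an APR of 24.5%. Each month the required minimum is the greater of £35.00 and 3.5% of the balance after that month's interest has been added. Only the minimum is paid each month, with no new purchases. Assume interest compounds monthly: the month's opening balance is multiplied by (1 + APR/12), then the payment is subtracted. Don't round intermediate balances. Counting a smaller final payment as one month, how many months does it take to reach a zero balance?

168 months

Monthly rate r = 24.5%/12 = 2.04167% = 0.0204167.
While 3.5% of the post-interest balance exceeds £35.00, each month B ← (B·(1+r))·(1 − 0.035), i.e. B shrinks by the factor (1+r)·0.965 = 0.9847.
This holds for months 1–126. Entering month 127 the balance is £971.23; 3.5% of the post-interest balance is now below £35.00, so the flat £35.00 minimum applies from here.
From month 127 a fixed £35.00 at rate r clears £971.23 in 42 more payments. Total: 126 + 42 = 168 months.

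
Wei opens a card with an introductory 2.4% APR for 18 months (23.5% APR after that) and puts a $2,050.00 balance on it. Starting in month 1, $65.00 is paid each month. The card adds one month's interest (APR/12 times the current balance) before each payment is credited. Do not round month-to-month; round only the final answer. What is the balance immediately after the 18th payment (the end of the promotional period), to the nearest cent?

Promo months 1–18 at r₀ = 2.4%/12 = 0.002; months 19+ at r₁ = 23.5%/12 = 0.0195833.
After month 18: iterate B ← B·(1+r₀) − $65.00 for 18 months → $934.96.

$934.96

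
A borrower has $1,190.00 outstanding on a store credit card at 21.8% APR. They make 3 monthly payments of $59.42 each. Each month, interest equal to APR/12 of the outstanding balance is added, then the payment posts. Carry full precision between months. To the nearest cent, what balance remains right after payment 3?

Monthly rate r = 21.8%/12 = 1.81667% = 0.0181667.
Each month: B ← B·(1+r) − $59.42.
Month 1: interest $21.62; balance after payment $1,152.20.
Month 2: interest $20.93; balance after payment $1,113.71.
Month 3: interest $20.23; balance after payment $1,074.52.

$1,074.52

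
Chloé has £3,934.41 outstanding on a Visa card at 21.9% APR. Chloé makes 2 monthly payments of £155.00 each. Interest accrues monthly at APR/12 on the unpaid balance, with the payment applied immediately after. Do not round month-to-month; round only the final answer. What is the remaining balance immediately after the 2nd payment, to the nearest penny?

£3,766.50

Monthly rate r = 21.9%/12 = 1.825% = 0.01825.
Each month: B ← B·(1+r) − £155.00.
Month 1: interest £71.80; balance after payment £3,851.21.
Month 2: interest £70.28; balance after payment £3,766.50.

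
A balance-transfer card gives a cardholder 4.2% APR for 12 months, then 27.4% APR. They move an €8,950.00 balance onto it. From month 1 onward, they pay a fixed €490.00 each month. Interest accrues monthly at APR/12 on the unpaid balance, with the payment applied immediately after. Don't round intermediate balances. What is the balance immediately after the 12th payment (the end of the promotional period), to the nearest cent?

Promo months 1–12 at r₀ = 4.2%/12 = 0.0035; months 13+ at r₁ = 27.4%/12 = 0.0228333.
After month 12: iterate B ← B·(1+r₀) − €490.00 for 12 months → €3,338.70.

€3,338.70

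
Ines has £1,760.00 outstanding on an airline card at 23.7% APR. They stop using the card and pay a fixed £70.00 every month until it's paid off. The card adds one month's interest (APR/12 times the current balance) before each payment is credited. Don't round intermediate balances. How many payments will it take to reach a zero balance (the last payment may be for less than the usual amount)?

36 months

Monthly rate r = 23.7%/12 = 1.975% = 0.01975.
Recurrence: B ← B·(1+r) − £70.00.
Month 1: interest £34.76; balance after payment £1,724.76.
Month 2: interest £34.06; balance after payment £1,688.82.
Closed form: n = −ln(1 − rB₀/P)/ln(1+r) = −ln(0.50343)/ln(1.01975) ≈ 35.092, so the balance reaches zero during payment 36.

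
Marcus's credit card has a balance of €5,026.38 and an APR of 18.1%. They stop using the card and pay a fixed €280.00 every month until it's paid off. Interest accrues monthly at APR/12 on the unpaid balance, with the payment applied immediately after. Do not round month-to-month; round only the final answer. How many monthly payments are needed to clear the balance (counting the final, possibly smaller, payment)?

22 payments

Monthly rate r = 18.1%/12 = 1.50833% = 0.0150833.
Recurrence: B ← B·(1+r) − €280.00.
Month 1: interest €75.81; balance after payment €4,822.19.
Month 2: interest €72.73; balance after payment €4,614.93.
Closed form: n = −ln(1 − rB₀/P)/ln(1+r) = −ln(0.72923)/ln(1.01508) ≈ 21.092, so the balance reaches zero during payment 22.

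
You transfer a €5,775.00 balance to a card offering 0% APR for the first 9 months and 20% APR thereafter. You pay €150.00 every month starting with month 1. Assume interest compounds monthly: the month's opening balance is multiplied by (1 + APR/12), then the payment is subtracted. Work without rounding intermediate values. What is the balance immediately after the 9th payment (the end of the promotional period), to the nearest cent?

Promo months 1–9 at r₀ = 0%/12 = 0; months 10+ at r₁ = 20%/12 = 0.0166667.
After month 9 (no interest yet): B = €5,775.00 − 9·€150.00 = €4,425.00.

€4,425.00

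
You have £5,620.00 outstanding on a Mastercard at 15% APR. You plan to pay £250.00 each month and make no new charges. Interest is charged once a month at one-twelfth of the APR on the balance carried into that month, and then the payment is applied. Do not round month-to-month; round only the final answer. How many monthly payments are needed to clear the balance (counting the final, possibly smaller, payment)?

27 months

Monthly rate r = 15%/12 = 1.25% = 0.0125.
Recurrence: B ← B·(1+r) − £250.00.
Month 1: interest £70.25; balance after payment £5,440.25.
Month 2: interest £68.00; balance after payment £5,258.25.
Closed form: n = −ln(1 − rB₀/P)/ln(1+r) = −ln(0.719)/ln(1.0125) ≈ 26.556, so the balance reaches zero during payment 27.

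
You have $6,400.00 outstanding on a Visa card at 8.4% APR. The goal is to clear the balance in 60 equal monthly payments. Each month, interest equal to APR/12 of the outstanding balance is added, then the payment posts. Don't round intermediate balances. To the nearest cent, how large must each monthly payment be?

$131.00

Monthly rate r = 8.4%/12 = 0.7% = 0.007.
Level-payment amortization: P = B₀·r / (1 − (1+r)^(−n)) = 6400.00·0.007 / (1 − 1.007^(−60)).
Denominator 1 − (1+r)^(−60) = 0.341991101.
P = 44.8 / 0.341991101 ≈ 131.00.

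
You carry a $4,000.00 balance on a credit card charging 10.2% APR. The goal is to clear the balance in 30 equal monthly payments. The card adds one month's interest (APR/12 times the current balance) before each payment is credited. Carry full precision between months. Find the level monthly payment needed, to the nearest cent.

Monthly rate r = 10.2%/12 = 0.85% = 0.0085.
Level-payment amortization: P = B₀·r / (1 − (1+r)^(−n)) = 4000.00·0.0085 / (1 − 1.0085^(−30)).
Denominator 1 − (1+r)^(−30) = 0.224247965.
P = 34 / 0.224247965 ≈ 151.62.

$151.62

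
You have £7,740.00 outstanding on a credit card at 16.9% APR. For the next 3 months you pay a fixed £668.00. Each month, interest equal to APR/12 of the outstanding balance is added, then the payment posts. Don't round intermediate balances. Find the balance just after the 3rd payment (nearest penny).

£6,039.29

Monthly rate r = 16.9%/12 = 1.40833% = 0.0140833.
Each month: B ← B·(1+r) − £668.00.
Month 1: interest £109.00; balance after payment £7,181.01.
Month 2: interest £101.13; balance after payment £6,614.14.
Month 3: interest £93.15; balance after payment £6,039.29.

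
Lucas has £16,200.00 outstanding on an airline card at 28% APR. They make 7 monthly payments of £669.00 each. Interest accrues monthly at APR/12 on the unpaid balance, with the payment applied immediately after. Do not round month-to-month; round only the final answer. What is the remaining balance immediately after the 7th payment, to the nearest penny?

Monthly rate r = 28%/12 = 2.33333% = 0.0233333.
Each month: B ← B·(1+r) − £669.00.
Month 1: interest £378.00; balance after payment £15,909.00.
Month 2: interest £371.21; balance after payment £15,611.21.
Month 3: interest £364.26; balance after payment £15,306.47.
Month 4: interest £357.15; balance after payment £14,994.62.
Month 5: interest £349.87; balance after payment £14,675.50.
Month 6: interest £342.43; balance after payment £14,348.93.
Month 7: interest £334.81; balance after payment £14,014.73.

£14,014.73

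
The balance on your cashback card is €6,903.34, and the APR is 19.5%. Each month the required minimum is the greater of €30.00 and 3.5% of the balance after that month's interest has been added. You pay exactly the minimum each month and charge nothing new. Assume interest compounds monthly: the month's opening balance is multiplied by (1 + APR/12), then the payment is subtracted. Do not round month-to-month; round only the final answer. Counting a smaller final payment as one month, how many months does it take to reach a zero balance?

146 months

Monthly rate r = 19.5%/12 = 1.625% = 0.01625.
While 3.5% of the post-interest balance exceeds €30.00, each month B ← (B·(1+r))·(1 − 0.035), i.e. B shrinks by the factor (1+r)·0.965 = 0.98068.
This holds for months 1–108. Entering month 109 the balance is €839.59; 3.5% of the post-interest balance is now below €30.00, so the flat €30.00 minimum applies from here.
From month 109 a fixed €30.00 at rate r clears €839.59 in 38 more payments. Total: 108 + 38 = 146 months.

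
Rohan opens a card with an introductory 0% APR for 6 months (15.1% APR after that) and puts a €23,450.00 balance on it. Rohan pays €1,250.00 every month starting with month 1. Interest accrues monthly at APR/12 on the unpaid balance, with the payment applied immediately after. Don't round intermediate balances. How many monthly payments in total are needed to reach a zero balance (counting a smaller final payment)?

Promo months 1–6 at r₀ = 0%/12 = 0; months 7+ at r₁ = 15.1%/12 = 0.0125833.
After month 6 (no interest yet): B = €23,450.00 − 6·€1,250.00 = €15,950.00.
Then at r₁ with €1,250.00/mo: n₂ = −ln(1 − r₁·B/P)/ln(1+r₁) ≈ 14.00 → 14 more payments.

20 payments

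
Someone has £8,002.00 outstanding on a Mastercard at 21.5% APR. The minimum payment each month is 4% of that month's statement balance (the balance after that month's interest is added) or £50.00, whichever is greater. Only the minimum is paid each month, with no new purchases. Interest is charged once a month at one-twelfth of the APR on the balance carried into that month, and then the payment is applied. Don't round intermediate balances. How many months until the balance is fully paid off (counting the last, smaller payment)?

114 months

Monthly rate r = 21.5%/12 = 1.79167% = 0.0179167.
While 4% of the post-interest balance exceeds £50.00, each month B ← (B·(1+r))·(1 − 0.04), i.e. B shrinks by the factor (1+r)·0.96 = 0.9772.
This holds for months 1–82. Entering month 83 the balance is £1,207.37; 4% of the post-interest balance is now below £50.00, so the flat £50.00 minimum applies from here.
From month 83 a fixed £50.00 at rate r clears £1,207.37 in 32 more payments. Total: 82 + 32 = 114 months.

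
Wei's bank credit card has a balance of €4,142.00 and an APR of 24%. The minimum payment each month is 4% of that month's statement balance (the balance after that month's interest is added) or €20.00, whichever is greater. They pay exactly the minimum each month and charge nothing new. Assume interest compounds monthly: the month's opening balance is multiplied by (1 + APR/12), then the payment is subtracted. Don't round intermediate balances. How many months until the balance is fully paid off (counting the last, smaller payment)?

136 months

Monthly rate r = 24%/12 = 2% = 0.02.
While 4% of the post-interest balance exceeds €20.00, each month B ← (B·(1+r))·(1 − 0.04), i.e. B shrinks by the factor (1+r)·0.96 = 0.9792.
This holds for months 1–102. Entering month 103 the balance is €485.39; 4% of the post-interest balance is now below €20.00, so the flat €20.00 minimum applies from here.
From month 103 a fixed €20.00 at rate r clears €485.39 in 34 more payments. Total: 102 + 34 = 136 months.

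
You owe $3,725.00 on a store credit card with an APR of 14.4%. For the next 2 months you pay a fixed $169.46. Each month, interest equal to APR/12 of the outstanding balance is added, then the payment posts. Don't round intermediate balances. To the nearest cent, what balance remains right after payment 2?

$3,473.98

Monthly rate r = 14.4%/12 = 1.2% = 0.012.
Each month: B ← B·(1+r) − $169.46.
Month 1: interest $44.70; balance after payment $3,600.24.
Month 2: interest $43.20; balance after payment $3,473.98.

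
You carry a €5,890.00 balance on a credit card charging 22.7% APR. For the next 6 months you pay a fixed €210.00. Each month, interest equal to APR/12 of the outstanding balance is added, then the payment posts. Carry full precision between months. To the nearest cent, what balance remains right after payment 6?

€5,269.83

Monthly rate r = 22.7%/12 = 1.89167% = 0.0189167.
Each month: B ← B·(1+r) − €210.00.
Month 1: interest €111.42; balance after payment €5,791.42.
Month 2: interest €109.55; balance after payment €5,690.97.
Month 3: interest €107.65; balance after payment €5,588.63.
Month 4: interest €105.72; balance after payment €5,484.35.
Month 5: interest €103.75; balance after payment €5,378.09.
Month 6: interest €101.74; balance after payment €5,269.83.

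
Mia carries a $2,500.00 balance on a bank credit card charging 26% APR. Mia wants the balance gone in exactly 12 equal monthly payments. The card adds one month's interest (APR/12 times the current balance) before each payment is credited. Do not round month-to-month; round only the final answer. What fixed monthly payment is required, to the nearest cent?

Monthly rate r = 26%/12 = 2.16667% = 0.0216667.
Level-payment amortization: P = B₀·r / (1 − (1+r)^(−n)) = 2500.00·0.0216667 / (1 − 1.02167^(−12)).
Denominator 1 − (1+r)^(−12) = 0.226804513.
P = 54.1667 / 0.226804513 ≈ 238.83.

$238.83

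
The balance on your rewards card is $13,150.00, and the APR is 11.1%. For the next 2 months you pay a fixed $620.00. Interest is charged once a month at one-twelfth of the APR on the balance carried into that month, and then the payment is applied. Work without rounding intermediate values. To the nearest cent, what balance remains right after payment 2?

Monthly rate r = 11.1%/12 = 0.925% = 0.00925.
Each month: B ← B·(1+r) − $620.00.
Month 1: interest $121.64; balance after payment $12,651.64.
Month 2: interest $117.03; balance after payment $12,148.67.

$12,148.67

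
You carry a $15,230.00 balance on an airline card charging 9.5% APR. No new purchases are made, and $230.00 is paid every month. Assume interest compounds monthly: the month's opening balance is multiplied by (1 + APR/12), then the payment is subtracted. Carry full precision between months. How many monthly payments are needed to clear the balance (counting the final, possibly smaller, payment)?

95 payments

Monthly rate r = 9.5%/12 = 0.791667% = 0.00791667.
Recurrence: B ← B·(1+r) − $230.00.
Month 1: interest $120.57; balance after payment $15,120.57.
Month 2: interest $119.70; balance after payment $15,010.28.
Closed form: n = −ln(1 − rB₀/P)/ln(1+r) = −ln(0.47578)/ln(1.00792) ≈ 94.199, so the balance reaches zero during payment 95.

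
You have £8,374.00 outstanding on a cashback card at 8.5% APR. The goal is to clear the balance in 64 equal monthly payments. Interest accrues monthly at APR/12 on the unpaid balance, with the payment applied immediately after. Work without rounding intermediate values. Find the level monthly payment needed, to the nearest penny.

£163.19

Monthly rate r = 8.5%/12 = 0.708333% = 0.00708333.
Level-payment amortization: P = B₀·r / (1 − (1+r)^(−n)) = 8374.00·0.00708333 / (1 − 1.00708^(−64)).
Denominator 1 − (1+r)^(−64) = 0.363477377.
P = 59.3158 / 0.363477377 ≈ 163.19.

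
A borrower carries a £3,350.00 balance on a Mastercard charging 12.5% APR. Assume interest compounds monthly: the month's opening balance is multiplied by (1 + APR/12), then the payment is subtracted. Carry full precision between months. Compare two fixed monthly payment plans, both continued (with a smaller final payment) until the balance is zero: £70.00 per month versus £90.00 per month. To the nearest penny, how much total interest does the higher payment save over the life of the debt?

£401.39

Monthly rate r = 12.5%/12 = 1.04167% = 0.0104167.
At £70.00/mo: n = ⌈−ln(1 − rB₀/P)/ln(1+r)⌉ = 67 payments (last £42.18); total interest = total paid − £3,350.00 = £1,312.18.
At £90.00/mo: 48 payments (last £30.79); total interest £910.79.
Interest saved = £1,312.18 − £910.79 = £401.39.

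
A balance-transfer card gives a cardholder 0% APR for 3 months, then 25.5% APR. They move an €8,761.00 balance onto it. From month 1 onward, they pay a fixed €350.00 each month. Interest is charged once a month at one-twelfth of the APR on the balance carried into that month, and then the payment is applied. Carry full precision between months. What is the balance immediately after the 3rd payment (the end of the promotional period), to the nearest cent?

€7,711.00

Promo months 1–3 at r₀ = 0%/12 = 0; months 4+ at r₁ = 25.5%/12 = 0.02125.
After month 3 (no interest yet): B = €8,761.00 − 3·€350.00 = €7,711.00.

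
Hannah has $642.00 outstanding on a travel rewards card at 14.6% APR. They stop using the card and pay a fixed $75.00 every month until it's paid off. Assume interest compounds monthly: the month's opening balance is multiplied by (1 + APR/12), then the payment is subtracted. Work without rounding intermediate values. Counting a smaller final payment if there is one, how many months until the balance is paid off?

Monthly rate r = 14.6%/12 = 1.21667% = 0.0121667.
Recurrence: B ← B·(1+r) − $75.00.
Month 1: interest $7.81; balance after payment $574.81.
Month 2: interest $6.99; balance after payment $506.80.
Closed form: n = −ln(1 − rB₀/P)/ln(1+r) = −ln(0.89585)/ln(1.01217) ≈ 9.094, so the balance reaches zero during payment 10.

10 payments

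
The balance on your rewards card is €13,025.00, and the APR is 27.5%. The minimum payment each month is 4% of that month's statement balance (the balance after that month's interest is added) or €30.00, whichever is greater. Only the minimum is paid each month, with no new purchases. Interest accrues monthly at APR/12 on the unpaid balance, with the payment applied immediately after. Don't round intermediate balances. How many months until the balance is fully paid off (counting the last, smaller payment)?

Monthly rate r = 27.5%/12 = 2.29167% = 0.0229167.
While 4% of the post-interest balance exceeds €30.00, each month B ← (B·(1+r))·(1 − 0.04), i.e. B shrinks by the factor (1+r)·0.96 = 0.982.
This holds for months 1–159. Entering month 160 the balance is €725.28; 4% of the post-interest balance is now below €30.00, so the flat €30.00 minimum applies from here.
From month 160 a fixed €30.00 at rate r clears €725.28 in 36 more payments. Total: 159 + 36 = 195 months.

195 months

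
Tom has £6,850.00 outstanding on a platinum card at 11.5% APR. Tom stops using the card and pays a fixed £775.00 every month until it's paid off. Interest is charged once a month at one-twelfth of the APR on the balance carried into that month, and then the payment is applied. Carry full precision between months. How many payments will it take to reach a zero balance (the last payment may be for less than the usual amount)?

10 payments

Monthly rate r = 11.5%/12 = 0.958333% = 0.00958333.
Recurrence: B ← B·(1+r) − £775.00.
Month 1: interest £65.65; balance after payment £6,140.65.
Month 2: interest £58.85; balance after payment £5,424.49.
Closed form: n = −ln(1 − rB₀/P)/ln(1+r) = −ln(0.9153)/ln(1.00958) ≈ 9.280, so the balance reaches zero during payment 10.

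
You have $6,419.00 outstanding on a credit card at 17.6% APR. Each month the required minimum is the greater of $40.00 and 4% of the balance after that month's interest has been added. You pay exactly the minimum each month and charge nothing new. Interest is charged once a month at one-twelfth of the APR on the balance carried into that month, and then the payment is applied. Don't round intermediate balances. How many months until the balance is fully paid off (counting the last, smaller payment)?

Monthly rate r = 17.6%/12 = 1.46667% = 0.0146667.
While 4% of the post-interest balance exceeds $40.00, each month B ← (B·(1+r))·(1 − 0.04), i.e. B shrinks by the factor (1+r)·0.96 = 0.97408.
This holds for months 1–72. Entering month 73 the balance is $968.90; 4% of the post-interest balance is now below $40.00, so the flat $40.00 minimum applies from here.
From month 73 a fixed $40.00 at rate r clears $968.90 in 31 more payments. Total: 72 + 31 = 103 months.

103 months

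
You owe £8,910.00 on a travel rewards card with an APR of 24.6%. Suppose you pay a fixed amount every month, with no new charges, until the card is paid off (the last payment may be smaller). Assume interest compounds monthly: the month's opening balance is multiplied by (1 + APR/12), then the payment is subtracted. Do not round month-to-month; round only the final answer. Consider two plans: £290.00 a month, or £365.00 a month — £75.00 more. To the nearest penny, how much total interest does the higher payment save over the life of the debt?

£1,719.44

Monthly rate r = 24.6%/12 = 2.05% = 0.0205.
At £290.00/mo: n = ⌈−ln(1 − rB₀/P)/ln(1+r)⌉ = 49 payments (last £282.79); total interest = total paid − £8,910.00 = £5,292.79.
At £365.00/mo: 35 payments (last £73.35); total interest £3,573.35.
Interest saved = £5,292.79 − £3,573.35 = £1,719.44.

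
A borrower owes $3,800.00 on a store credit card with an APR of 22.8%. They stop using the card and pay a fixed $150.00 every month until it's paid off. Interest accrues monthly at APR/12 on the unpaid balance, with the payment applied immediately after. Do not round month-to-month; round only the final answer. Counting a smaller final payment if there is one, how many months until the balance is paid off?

Monthly rate r = 22.8%/12 = 1.9% = 0.019.
Recurrence: B ← B·(1+r) − $150.00.
Month 1: interest $72.20; balance after payment $3,722.20.
Month 2: interest $70.72; balance after payment $3,642.92.
Closed form: n = −ln(1 − rB₀/P)/ln(1+r) = −ln(0.51867)/ln(1.019) ≈ 34.880, so the balance reaches zero during payment 35.

35 payments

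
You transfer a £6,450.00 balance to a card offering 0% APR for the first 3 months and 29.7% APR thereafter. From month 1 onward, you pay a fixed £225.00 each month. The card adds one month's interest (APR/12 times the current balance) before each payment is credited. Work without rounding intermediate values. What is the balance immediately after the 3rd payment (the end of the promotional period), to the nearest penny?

Promo months 1–3 at r₀ = 0%/12 = 0; months 4+ at r₁ = 29.7%/12 = 0.02475.
After month 3 (no interest yet): B = £6,450.00 − 3·£225.00 = £5,775.00.

£5,775.00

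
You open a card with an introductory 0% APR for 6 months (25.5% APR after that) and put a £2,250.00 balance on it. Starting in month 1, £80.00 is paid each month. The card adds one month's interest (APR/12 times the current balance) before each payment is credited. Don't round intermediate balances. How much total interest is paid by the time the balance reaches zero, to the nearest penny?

£646.70

Promo months 1–6 at r₀ = 0%/12 = 0; months 7+ at r₁ = 25.5%/12 = 0.02125.
After month 6 (no interest yet): B = £2,250.00 − 6·£80.00 = £1,770.00.
Then at r₁ with £80.00/mo: n₂ = −ln(1 − r₁·B/P)/ln(1+r₁) ≈ 30.21 → 31 more payments.
Total paid = 36·£80.00 + £16.70 = £2,896.70; interest = £2,896.70 − £2,250.00 = £646.70.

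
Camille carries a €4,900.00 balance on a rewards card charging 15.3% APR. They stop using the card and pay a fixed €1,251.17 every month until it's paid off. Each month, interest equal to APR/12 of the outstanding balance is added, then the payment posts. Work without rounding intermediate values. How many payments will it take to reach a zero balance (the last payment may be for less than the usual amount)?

Monthly rate r = 15.3%/12 = 1.275% = 0.01275.
Recurrence: B ← B·(1+r) − €1,251.17.
Month 1: interest €62.48; balance after payment €3,711.31.
Month 2: interest €47.32; balance after payment €2,507.45.
Month 3: interest €31.97; balance after payment €1,288.25.
Month 4: interest €16.43; balance after payment €53.51.
Month 5: interest €0.68; balance after payment €0.00.

5 payments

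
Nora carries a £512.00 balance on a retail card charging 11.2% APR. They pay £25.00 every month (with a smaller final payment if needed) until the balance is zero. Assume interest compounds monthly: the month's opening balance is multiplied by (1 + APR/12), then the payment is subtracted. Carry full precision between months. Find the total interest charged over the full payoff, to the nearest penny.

Monthly rate r = 11.2%/12 = 0.933333% = 0.00933333.
Payoff takes n = ⌈−ln(1 − rB₀/P)/ln(1+r)⌉ = ⌈22.835⌉ = 23 payments; the last is £20.89.
Total paid = 22·£25.00 + £20.89 = £570.89.
Total interest = total paid − principal = £570.89 − £512.00 = £58.89.

£58.89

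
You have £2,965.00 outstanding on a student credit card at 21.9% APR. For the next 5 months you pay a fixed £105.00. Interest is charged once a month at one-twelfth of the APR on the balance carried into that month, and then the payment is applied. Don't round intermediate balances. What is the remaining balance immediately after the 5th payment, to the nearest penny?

£2,701.10

Monthly rate r = 21.9%/12 = 1.825% = 0.01825.
Each month: B ← B·(1+r) − £105.00.
Month 1: interest £54.11; balance after payment £2,914.11.
Month 2: interest £53.18; balance after payment £2,862.29.
Month 3: interest £52.24; balance after payment £2,809.53.
Month 4: interest £51.27; balance after payment £2,755.80.
Month 5: interest £50.29; balance after payment £2,701.10.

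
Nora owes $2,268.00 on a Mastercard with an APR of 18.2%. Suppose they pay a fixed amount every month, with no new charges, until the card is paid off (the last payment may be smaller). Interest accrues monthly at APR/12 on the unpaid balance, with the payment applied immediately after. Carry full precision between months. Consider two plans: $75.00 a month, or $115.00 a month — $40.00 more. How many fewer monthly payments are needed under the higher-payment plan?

17 fewer payments

Monthly rate r = 18.2%/12 = 1.51667% = 0.0151667.
At $75.00/mo: n = ⌈−ln(1 − rB₀/P)/ln(1+r)⌉ = 41 payments (last $57.69); total interest = total paid − $2,268.00 = $789.69.
At $115.00/mo: 24 payments (last $70.45); total interest $447.45.
Payments saved = 41 − 24 = 17.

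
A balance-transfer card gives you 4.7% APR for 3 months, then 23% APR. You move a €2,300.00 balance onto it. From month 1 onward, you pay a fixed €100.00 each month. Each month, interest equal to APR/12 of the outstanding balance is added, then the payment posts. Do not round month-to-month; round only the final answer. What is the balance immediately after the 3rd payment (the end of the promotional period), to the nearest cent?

€2,025.95

Promo months 1–3 at r₀ = 4.7%/12 = 0.00391667; months 4+ at r₁ = 23%/12 = 0.0191667.
After month 3: iterate B ← B·(1+r₀) − €100.00 for 3 months → €2,025.95.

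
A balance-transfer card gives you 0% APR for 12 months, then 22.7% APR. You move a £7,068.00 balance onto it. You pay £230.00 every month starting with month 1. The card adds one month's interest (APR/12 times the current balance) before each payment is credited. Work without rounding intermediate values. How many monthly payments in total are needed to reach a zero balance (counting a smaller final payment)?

Promo months 1–12 at r₀ = 0%/12 = 0; months 13+ at r₁ = 22.7%/12 = 0.0189167.
After month 12 (no interest yet): B = £7,068.00 − 12·£230.00 = £4,308.00.
Then at r₁ with £230.00/mo: n₂ = −ln(1 − r₁·B/P)/ln(1+r₁) ≈ 23.34 → 24 more payments.

36 payments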